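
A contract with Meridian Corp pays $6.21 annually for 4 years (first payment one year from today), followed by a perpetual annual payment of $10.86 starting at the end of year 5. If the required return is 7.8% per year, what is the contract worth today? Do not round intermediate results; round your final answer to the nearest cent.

PV of 4-year annuity: $6.21 × [1 − (1+0.078)^−4] / 0.078 = 20.66021
Perpetuity value at year 4: $10.86 / 0.078 = 139.23077
PV of perpetuity: 139.23077 / (1+0.078)^4 = 103.10036
Total PV = 20.66021 + 103.10036 = 123.76057

$123.76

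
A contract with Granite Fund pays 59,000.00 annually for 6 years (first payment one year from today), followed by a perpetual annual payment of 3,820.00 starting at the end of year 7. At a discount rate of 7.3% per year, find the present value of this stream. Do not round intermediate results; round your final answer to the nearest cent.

PV of 6-year annuity: 59,000.00 × [1 − (1+0.073)^−6] / 0.073 = 278640.09940
Perpetuity value at year 6: 3,820.00 / 0.073 = 52328.76712
PV of perpetuity: 52328.76712 / (1+0.073)^6 = 34288.00137
Total PV = 278640.09940 + 34288.00137 = 312928.10076

312928.10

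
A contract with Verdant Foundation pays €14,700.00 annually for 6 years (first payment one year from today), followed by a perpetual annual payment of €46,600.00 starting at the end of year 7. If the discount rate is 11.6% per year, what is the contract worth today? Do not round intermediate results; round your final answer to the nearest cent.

€269070.88

PV of 6-year annuity: €14,700.00 × [1 − (1+0.116)^−6] / 0.116 = 61128.61813
Perpetuity value at year 6: €46,600.00 / 0.116 = 401724.13793
PV of perpetuity: 401724.13793 / (1+0.116)^6 = 207942.26005
Total PV = 61128.61813 + 207942.26005 = 269070.87818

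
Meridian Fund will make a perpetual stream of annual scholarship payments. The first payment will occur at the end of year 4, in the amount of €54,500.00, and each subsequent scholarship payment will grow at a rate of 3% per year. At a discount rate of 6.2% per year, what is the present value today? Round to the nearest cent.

€1421912.83

Value at end of year 3: C₁ / (r − g) = €54,500.00 / (0.062 − 0.03) = €1,703,125.0000
Discount to today: PV = €1,703,125.0000 / (1 + 0.062)^3 = €1,703,125.0000 / 1.197770 = €1,421,912.83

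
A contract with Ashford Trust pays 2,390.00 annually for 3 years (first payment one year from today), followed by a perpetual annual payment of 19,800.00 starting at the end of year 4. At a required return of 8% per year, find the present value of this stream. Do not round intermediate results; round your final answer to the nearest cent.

PV of 3-year annuity: 2,390.00 × [1 − (1+0.08)^−3] / 0.08 = 6159.26180
Perpetuity value at year 3: 19,800.00 / 0.08 = 247500.00000
PV of perpetuity: 247500.00000 / (1+0.08)^3 = 196473.47965
Total PV = 6159.26180 + 196473.47965 = 202632.74145

202632.74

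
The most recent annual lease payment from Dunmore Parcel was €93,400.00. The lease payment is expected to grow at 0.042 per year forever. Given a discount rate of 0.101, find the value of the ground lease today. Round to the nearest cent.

D₁ = D₀ × (1 + g) = €93,400.00 × 1.042 = €97,322.8000
Growing perpetuity: P = D₁ / (r − g) = €97,322.8000 / (0.101 − 0.042) = €1,649,538.98

€1649538.98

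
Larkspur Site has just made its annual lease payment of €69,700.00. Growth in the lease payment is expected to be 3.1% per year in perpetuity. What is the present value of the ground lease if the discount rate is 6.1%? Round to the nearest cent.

D₁ = D₀ × (1 + g) = €69,700.00 × 1.031 = €71,860.7000
Growing perpetuity: P = D₁ / (r − g) = €71,860.7000 / (0.061 − 0.031) = €2,395,356.67

€2395356.67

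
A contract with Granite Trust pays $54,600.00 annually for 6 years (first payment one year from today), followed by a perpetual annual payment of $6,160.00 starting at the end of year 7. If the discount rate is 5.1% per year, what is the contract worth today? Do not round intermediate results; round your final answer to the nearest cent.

PV of 6-year annuity: $54,600.00 × [1 − (1+0.051)^−6] / 0.051 = 276248.71471
Perpetuity value at year 6: $6,160.00 / 0.051 = 120784.31373
PV of perpetuity: 120784.31373 / (1+0.051)^6 = 89617.79207
Total PV = 276248.71471 + 89617.79207 = 365866.50677

$365866.51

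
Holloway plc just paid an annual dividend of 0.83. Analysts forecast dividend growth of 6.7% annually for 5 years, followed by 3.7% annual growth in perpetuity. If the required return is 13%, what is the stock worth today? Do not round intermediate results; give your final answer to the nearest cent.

10.45

D_1 = 0.88561
D_2 = 0.94495
D_3 = 1.00826
D_4 = 1.07581
D_5 = 1.14789
Terminal value at year 5: TV = D_5×(1+g_2)/(r−g_2) = 1.19036/0.093 = 12.79959
P_0 = D_1/(1+r)^1 + D_2/(1+r)^2 + D_3/(1+r)^3 + D_4/(1+r)^4 + D_5/(1+r)^5 + TV/(1+r)^5
    = 0.78373 + 0.74003 + 0.69877 + 0.65981 + 0.62303 + 6.94710 = 10.45248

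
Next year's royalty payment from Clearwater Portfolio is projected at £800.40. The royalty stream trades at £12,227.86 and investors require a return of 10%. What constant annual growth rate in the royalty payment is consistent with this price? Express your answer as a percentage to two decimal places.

3.45%

P = D₁/(r−g) ⇒ g = r − D₁/P = 0.1 − £800.40/£12,227.86 = 0.034543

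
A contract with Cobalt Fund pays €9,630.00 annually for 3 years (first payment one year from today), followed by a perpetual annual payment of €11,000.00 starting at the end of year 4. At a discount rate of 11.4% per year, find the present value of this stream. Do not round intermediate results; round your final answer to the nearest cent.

€93166.49

PV of 3-year annuity: €9,630.00 × [1 − (1+0.114)^−3] / 0.114 = 23370.21573
Perpetuity value at year 3: €11,000.00 / 0.114 = 96491.22807
PV of perpetuity: 96491.22807 / (1+0.114)^3 = 69796.27760
Total PV = 23370.21573 + 69796.27760 = 93166.49333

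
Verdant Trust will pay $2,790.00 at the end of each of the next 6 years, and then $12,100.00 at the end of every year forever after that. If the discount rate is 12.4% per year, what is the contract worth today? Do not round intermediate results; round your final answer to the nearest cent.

$59733.18

PV of 6-year annuity: $2,790.00 × [1 − (1+0.124)^−6] / 0.124 = 11342.04384
Perpetuity value at year 6: $12,100.00 / 0.124 = 97580.64516
PV of perpetuity: 97580.64516 / (1+0.124)^6 = 48391.13603
Total PV = 11342.04384 + 48391.13603 = 59733.17987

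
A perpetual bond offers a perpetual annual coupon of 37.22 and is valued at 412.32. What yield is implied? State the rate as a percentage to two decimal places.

P = C/r ⇒ r = C/P = 37.22/412.32 = 0.090270

9.03%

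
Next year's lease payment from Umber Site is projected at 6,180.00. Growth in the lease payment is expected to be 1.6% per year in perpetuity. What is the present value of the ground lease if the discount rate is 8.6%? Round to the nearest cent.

Growing perpetuity: P = D₁ / (r − g) = 6,180.0000 / (0.086 − 0.016) = 88,285.71

88285.71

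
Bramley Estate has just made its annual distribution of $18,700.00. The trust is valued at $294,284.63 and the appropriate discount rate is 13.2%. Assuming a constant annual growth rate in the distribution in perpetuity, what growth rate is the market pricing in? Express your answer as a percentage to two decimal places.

P = D₀(1+g)/(r−g) ⇒ P(r−g) = D₀(1+g) ⇒ g(P+D₀) = P·r − D₀
g = (P·r − D₀)/(P + D₀) = ($294,284.63×0.132 − $18,700.00) / ($294,284.63 + $18,700.00) = 0.064366

6.44%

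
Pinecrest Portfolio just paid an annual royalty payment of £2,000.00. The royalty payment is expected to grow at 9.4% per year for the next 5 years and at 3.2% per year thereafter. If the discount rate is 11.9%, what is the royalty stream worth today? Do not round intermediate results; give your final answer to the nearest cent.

£30539.18

D_1 = 2188.00000
D_2 = 2393.67200
D_3 = 2618.67717
D_4 = 2864.83282
D_5 = 3134.12711
Terminal value at year 5: TV = D_5×(1+g_2)/(r−g_2) = 3234.41917/0.087 = 37177.23189
P_0 = D_1/(1+r)^1 + D_2/(1+r)^2 + D_3/(1+r)^3 + D_4/(1+r)^4 + D_5/(1+r)^5 + TV/(1+r)^5
    = 1955.31725 + 1911.63277 + 1868.92426 + 1827.16992 + 1786.34843 + 21189.78829 = 30539.18093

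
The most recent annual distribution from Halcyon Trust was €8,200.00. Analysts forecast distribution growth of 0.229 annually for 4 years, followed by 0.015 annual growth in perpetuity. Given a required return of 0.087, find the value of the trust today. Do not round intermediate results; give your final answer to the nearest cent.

D_1 = 10077.80000
D_2 = 12385.61620
D_3 = 15221.92231
D_4 = 18707.74252
Terminal value at year 4: TV = D_4×(1+g_2)/(r−g_2) = 18988.35866/0.072 = 263727.20356
P_0 = D_1/(1+r)^1 + D_2/(1+r)^2 + D_3/(1+r)^3 + D_4/(1+r)^4 + TV/(1+r)^4
    = 9271.20515 + 10482.34695 + 11851.70598 + 13399.95092 + 188902.08585 = 233907.29484

€233907.29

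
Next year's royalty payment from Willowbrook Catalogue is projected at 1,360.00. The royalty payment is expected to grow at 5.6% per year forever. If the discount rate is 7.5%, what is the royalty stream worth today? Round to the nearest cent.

71578.95

Growing perpetuity: P = D₁ / (r − g) = 1,360.0000 / (0.075 − 0.056) = 71,578.95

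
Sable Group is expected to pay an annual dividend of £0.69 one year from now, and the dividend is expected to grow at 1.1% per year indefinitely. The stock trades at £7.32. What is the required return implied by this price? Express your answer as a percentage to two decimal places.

P = D₁/(r − g) ⇒ r = D₁/P + g = £0.6900/£7.32 + 0.011 = 0.094262 + 0.011 = 0.105262

10.53%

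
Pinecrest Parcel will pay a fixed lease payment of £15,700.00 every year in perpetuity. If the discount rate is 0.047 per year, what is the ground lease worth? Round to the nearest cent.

£334042.55

Level perpetuity: PV = C / r = £15,700.00 / 0.047 = £334,042.55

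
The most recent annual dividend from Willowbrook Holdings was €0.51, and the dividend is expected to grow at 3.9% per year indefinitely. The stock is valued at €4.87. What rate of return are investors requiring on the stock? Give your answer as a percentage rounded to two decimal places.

14.78%

D₁ = €0.51 × 1.039 = €0.5299
P = D₁/(r − g) ⇒ r = D₁/P + g = €0.5299/€4.87 + 0.039 = 0.108807 + 0.039 = 0.147807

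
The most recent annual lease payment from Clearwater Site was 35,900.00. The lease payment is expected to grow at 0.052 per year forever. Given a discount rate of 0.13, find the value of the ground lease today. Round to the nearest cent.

484189.74

D₁ = D₀ × (1 + g) = 35,900.00 × 1.052 = 37,766.8000
Growing perpetuity: P = D₁ / (r − g) = 37,766.8000 / (0.13 − 0.052) = 484,189.74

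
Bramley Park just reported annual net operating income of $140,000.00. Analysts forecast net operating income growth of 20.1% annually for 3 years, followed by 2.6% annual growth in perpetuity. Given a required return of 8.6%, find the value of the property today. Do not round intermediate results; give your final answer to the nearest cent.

$3753297.94

D_1 = 168140.00000
D_2 = 201936.14000
D_3 = 242525.30414
Terminal value at year 3: TV = D_3×(1+g_2)/(r−g_2) = 248830.96205/0.06 = 4147182.70079
P_0 = D_1/(1+r)^1 + D_2/(1+r)^2 + D_3/(1+r)^3 + TV/(1+r)^3
    = 154825.04604 + 171219.96344 + 189350.99087 + 3237901.94396 = 3753297.94431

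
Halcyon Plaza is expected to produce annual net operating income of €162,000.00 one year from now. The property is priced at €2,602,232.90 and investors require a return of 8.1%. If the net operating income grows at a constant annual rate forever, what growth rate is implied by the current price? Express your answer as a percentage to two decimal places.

P = D₁/(r−g) ⇒ g = r − D₁/P = 0.081 − €162,000.00/€2,602,232.90 = 0.018746

1.87%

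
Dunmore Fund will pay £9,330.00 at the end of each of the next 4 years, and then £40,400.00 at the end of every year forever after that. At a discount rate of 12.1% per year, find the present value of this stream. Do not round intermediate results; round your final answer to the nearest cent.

PV of 4-year annuity: £9,330.00 × [1 − (1+0.121)^−4] / 0.121 = 28278.88855
Perpetuity value at year 4: £40,400.00 / 0.121 = 333884.29752
PV of perpetuity: 333884.29752 / (1+0.121)^4 = 211433.37605
Total PV = 28278.88855 + 211433.37605 = 239712.26460

£239712.26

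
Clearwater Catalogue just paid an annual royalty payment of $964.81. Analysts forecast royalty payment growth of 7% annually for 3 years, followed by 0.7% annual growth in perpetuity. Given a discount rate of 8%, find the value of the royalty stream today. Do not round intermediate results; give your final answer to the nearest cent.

D_1 = 1032.34670
D_2 = 1104.61097
D_3 = 1181.93374
Terminal value at year 3: TV = D_3×(1+g_2)/(r−g_2) = 1190.20727/0.073 = 16304.20922
P_0 = D_1/(1+r)^1 + D_2/(1+r)^2 + D_3/(1+r)^3 + TV/(1+r)^3
    = 955.87657 + 947.02587 + 938.25711 + 12942.80694 = 15783.96649

$15783.97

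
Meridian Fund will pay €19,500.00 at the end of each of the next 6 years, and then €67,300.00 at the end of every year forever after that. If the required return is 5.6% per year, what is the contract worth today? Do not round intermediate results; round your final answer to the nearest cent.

€963754.40

PV of 6-year annuity: €19,500.00 × [1 − (1+0.056)^−6] / 0.056 = 97104.82511
Perpetuity value at year 6: €67,300.00 / 0.056 = 1201785.71429
PV of perpetuity: 1201785.71429 / (1+0.056)^6 = 866649.57431
Total PV = 97104.82511 + 866649.57431 = 963754.39941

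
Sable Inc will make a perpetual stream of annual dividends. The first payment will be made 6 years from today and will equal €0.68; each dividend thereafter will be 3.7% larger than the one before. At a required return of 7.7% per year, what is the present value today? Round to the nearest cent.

€11.73

Value at end of year 5: C₁ / (r − g) = €0.68 / (0.077 − 0.037) = €17.0000
Discount to today: PV = €17.0000 / (1 + 0.077)^5 = €17.0000 / 1.449034 = €11.73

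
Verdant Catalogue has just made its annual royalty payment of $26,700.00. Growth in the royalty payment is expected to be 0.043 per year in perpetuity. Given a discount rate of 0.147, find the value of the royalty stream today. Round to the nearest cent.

$267770.19

D₁ = D₀ × (1 + g) = $26,700.00 × 1.043 = $27,848.1000
Growing perpetuity: P = D₁ / (r − g) = $27,848.1000 / (0.147 − 0.043) = $267,770.19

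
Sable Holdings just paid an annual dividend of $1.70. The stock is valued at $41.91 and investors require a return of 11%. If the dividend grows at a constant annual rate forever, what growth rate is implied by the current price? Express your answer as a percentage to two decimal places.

P = D₀(1+g)/(r−g) ⇒ P(r−g) = D₀(1+g) ⇒ g(P+D₀) = P·r − D₀
g = (P·r − D₀)/(P + D₀) = ($41.91×0.11 − $1.70) / ($41.91 + $1.70) = 0.066730

6.67%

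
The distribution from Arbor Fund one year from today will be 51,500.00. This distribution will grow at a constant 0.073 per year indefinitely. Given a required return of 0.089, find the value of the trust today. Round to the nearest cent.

Growing perpetuity: P = D₁ / (r − g) = 51,500.0000 / (0.089 − 0.073) = 3,218,750.00

3218750.00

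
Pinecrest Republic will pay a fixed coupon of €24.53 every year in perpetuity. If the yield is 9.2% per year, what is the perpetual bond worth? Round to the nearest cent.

Level perpetuity: PV = C / r = €24.53 / 0.092 = €266.63

€266.63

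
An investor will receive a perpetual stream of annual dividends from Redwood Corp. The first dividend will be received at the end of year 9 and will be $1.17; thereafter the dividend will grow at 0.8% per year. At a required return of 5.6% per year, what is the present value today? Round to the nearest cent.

$15.76

Value at end of year 8: C₁ / (r − g) = $1.17 / (0.056 − 0.008) = $24.3750
Discount to today: PV = $24.3750 / (1 + 0.056)^8 = $24.3750 / 1.546363 = $15.76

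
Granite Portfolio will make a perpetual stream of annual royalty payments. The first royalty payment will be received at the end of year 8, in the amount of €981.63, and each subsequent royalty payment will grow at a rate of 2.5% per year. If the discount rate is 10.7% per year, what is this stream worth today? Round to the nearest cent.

Value at end of year 7: C₁ / (r − g) = €981.63 / (0.107 − 0.025) = €11,971.0976
Discount to today: PV = €11,971.0976 / (1 + 0.107)^7 = €11,971.0976 / 2.037198 = €5,876.25

€5876.25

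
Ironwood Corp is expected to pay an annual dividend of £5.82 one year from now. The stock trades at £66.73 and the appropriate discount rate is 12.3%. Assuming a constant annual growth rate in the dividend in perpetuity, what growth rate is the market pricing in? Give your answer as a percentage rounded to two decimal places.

P = D₁/(r−g) ⇒ g = r − D₁/P = 0.123 − £5.82/£66.73 = 0.035783

3.58%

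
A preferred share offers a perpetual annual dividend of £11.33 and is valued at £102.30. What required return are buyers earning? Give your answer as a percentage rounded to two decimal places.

11.08%

P = C/r ⇒ r = C/P = £11.33/£102.30 = 0.110753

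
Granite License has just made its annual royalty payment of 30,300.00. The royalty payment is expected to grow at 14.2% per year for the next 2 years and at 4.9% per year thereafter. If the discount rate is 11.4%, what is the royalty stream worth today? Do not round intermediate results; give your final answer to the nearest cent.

D_1 = 34602.60000
D_2 = 39516.16920
Terminal value at year 2: TV = D_2×(1+g_2)/(r−g_2) = 41452.46149/0.065 = 637730.17678
P_0 = D_1/(1+r)^1 + D_2/(1+r)^2 + TV/(1+r)^2
    = 31061.57989 + 31842.30183 + 513885.76336 = 576789.64508

576789.65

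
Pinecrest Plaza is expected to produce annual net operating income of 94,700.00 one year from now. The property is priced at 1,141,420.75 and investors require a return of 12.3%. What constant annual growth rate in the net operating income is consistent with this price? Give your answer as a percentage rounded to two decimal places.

4.00%

P = D₁/(r−g) ⇒ g = r − D₁/P = 0.123 − 94,700.00/1,141,420.75 = 0.040033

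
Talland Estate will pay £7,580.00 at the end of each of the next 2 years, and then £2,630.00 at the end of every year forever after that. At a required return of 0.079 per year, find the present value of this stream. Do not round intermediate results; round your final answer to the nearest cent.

£42130.42

PV of 2-year annuity: £7,580.00 × [1 − (1+0.079)^−2] / 0.079 = 13535.70266
Perpetuity value at year 2: £2,630.00 / 0.079 = 33291.13924
PV of perpetuity: 33291.13924 / (1+0.079)^2 = 28594.71470
Total PV = 13535.70266 + 28594.71470 = 42130.41736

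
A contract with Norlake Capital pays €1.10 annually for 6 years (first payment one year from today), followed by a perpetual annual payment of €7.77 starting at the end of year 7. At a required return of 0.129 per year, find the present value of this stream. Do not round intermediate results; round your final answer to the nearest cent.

PV of 6-year annuity: €1.10 × [1 − (1+0.129)^−6] / 0.129 = 4.40958
Perpetuity value at year 6: €7.77 / 0.129 = 60.23256
PV of perpetuity: 60.23256 / (1+0.129)^6 = 29.08491
Total PV = 4.40958 + 29.08491 = 33.49448

€33.49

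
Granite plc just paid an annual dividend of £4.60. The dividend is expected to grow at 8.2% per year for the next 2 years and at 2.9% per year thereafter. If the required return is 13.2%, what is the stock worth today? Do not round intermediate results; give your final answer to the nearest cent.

D_1 = 4.97720
D_2 = 5.38533
Terminal value at year 2: TV = D_2×(1+g_2)/(r−g_2) = 5.54150/0.103 = 53.80102
P_0 = D_1/(1+r)^1 + D_2/(1+r)^2 + TV/(1+r)^2
    = 4.39682 + 4.20261 + 41.98534 = 50.58477

£50.58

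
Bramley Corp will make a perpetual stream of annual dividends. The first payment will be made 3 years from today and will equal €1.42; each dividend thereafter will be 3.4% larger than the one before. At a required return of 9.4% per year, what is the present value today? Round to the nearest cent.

Value at end of year 2: C₁ / (r − g) = €1.42 / (0.094 − 0.034) = €23.6667
Discount to today: PV = €23.6667 / (1 + 0.094)^2 = €23.6667 / 1.196836 = €19.77

€19.77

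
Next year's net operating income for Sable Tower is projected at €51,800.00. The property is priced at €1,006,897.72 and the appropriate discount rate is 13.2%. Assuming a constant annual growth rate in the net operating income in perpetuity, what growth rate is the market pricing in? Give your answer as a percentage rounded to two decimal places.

P = D₁/(r−g) ⇒ g = r − D₁/P = 0.132 − €51,800.00/€1,006,897.72 = 0.080555

8.06%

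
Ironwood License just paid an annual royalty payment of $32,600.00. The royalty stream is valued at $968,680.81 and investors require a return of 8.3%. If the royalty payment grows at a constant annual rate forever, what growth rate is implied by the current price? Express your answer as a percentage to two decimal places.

P = D₀(1+g)/(r−g) ⇒ P(r−g) = D₀(1+g) ⇒ g(P+D₀) = P·r − D₀
g = (P·r − D₀)/(P + D₀) = ($968,680.81×0.083 − $32,600.00) / ($968,680.81 + $32,600.00) = 0.047739

4.77%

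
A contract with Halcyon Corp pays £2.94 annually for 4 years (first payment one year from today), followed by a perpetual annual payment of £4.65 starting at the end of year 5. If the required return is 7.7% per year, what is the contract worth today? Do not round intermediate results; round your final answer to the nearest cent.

PV of 4-year annuity: £2.94 × [1 − (1+0.077)^−4] / 0.077 = 9.80303
Perpetuity value at year 4: £4.65 / 0.077 = 60.38961
PV of perpetuity: 60.38961 / (1+0.077)^4 = 44.88481
Total PV = 9.80303 + 44.88481 = 54.68785

£54.69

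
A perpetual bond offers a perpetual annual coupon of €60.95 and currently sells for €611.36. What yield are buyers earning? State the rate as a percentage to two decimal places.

P = C/r ⇒ r = C/P = €60.95/€611.36 = 0.099696

9.97%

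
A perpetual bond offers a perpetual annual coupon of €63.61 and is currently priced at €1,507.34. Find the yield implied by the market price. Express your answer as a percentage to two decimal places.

P = C/r ⇒ r = C/P = €63.61/€1,507.34 = 0.042200

4.22%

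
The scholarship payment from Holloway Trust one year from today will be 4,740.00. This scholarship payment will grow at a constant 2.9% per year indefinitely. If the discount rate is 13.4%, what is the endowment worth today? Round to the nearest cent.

45142.86

Growing perpetuity: P = D₁ / (r − g) = 4,740.0000 / (0.134 − 0.029) = 45,142.86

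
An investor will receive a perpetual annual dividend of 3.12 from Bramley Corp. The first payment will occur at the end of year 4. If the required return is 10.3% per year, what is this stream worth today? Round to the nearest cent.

22.57

Value at end of year 3: C / r = 3.12 / 0.103 = 30.2913
Discount to today: PV = 30.2913 / (1 + 0.103)^3 = 30.2913 / 1.341920 = 22.57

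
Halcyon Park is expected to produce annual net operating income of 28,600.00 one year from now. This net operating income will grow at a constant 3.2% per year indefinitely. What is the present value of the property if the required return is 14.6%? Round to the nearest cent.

250877.19

Growing perpetuity: P = D₁ / (r − g) = 28,600.0000 / (0.146 − 0.032) = 250,877.19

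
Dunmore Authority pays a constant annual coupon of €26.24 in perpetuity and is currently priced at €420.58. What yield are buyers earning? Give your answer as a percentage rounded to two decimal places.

6.24%

P = C/r ⇒ r = C/P = €26.24/€420.58 = 0.062390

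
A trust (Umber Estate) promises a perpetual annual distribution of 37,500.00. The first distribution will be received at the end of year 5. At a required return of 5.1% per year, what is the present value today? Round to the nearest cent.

602629.28

Value at end of year 4: C / r = 37,500.00 / 0.051 = 735,294.1176
Discount to today: PV = 735,294.1176 / (1 + 0.051)^4 = 735,294.1176 / 1.220143 = 602,629.28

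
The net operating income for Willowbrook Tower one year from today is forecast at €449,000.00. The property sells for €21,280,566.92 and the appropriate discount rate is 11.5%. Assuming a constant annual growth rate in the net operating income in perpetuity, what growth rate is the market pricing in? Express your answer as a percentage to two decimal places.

P = D₁/(r−g) ⇒ g = r − D₁/P = 0.115 − €449,000.00/€21,280,566.92 = 0.093901

9.39%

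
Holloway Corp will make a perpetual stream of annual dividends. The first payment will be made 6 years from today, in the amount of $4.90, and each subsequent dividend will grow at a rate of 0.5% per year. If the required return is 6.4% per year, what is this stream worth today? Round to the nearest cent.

$60.90

Value at end of year 5: C₁ / (r − g) = $4.90 / (0.064 − 0.005) = $83.0508
Discount to today: PV = $83.0508 / (1 + 0.064)^5 = $83.0508 / 1.363666 = $60.90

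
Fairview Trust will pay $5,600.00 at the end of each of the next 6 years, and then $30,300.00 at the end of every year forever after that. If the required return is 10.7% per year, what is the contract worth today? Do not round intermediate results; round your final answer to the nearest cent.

$177773.97

PV of 6-year annuity: $5,600.00 × [1 − (1+0.107)^−6] / 0.107 = 23897.17338
Perpetuity value at year 6: $30,300.00 / 0.107 = 283177.57009
PV of perpetuity: 283177.57009 / (1+0.107)^6 = 153876.79268
Total PV = 23897.17338 + 153876.79268 = 177773.96606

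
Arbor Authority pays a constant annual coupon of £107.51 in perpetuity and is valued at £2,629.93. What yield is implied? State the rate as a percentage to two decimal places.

P = C/r ⇒ r = C/P = £107.51/£2,629.93 = 0.040879

4.09%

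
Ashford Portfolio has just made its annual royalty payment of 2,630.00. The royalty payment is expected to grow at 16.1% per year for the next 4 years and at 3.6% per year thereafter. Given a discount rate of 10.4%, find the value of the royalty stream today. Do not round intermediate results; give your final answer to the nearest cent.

60956.94

D_1 = 3053.43000
D_2 = 3545.03223
D_3 = 4115.78242
D_4 = 4778.42339
Terminal value at year 4: TV = D_4×(1+g_2)/(r−g_2) = 4950.44663/0.068 = 72800.68574
P_0 = D_1/(1+r)^1 + D_2/(1+r)^2 + D_3/(1+r)^3 + D_4/(1+r)^4 + TV/(1+r)^4
    = 2765.78804 + 2908.58688 + 3058.75849 + 3216.68352 + 49007.11949 = 60956.93642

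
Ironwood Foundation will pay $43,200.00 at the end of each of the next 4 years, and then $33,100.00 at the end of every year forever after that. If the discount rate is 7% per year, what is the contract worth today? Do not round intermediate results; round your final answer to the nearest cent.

$507067.98

PV of 4-year annuity: $43,200.00 × [1 − (1+0.07)^−4] / 0.07 = 146327.52628
Perpetuity value at year 4: $33,100.00 / 0.07 = 472857.14286
PV of perpetuity: 472857.14286 / (1+0.07)^4 = 360740.45027
Total PV = 146327.52628 + 360740.45027 = 507067.97655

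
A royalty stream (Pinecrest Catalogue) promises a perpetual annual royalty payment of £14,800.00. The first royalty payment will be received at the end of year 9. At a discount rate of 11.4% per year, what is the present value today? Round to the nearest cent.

£54736.29

Value at end of year 8: C / r = £14,800.00 / 0.114 = £129,824.5614
Discount to today: PV = £129,824.5614 / (1 + 0.114)^8 = £129,824.5614 / 2.371819 = £54,736.29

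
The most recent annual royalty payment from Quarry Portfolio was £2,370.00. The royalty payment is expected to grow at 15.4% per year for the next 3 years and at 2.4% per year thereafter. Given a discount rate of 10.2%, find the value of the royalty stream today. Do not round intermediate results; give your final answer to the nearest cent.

£43531.81

D_1 = 2734.98000
D_2 = 3156.16692
D_3 = 3642.21663
Terminal value at year 3: TV = D_3×(1+g_2)/(r−g_2) = 3729.62982/0.078 = 47815.76698
P_0 = D_1/(1+r)^1 + D_2/(1+r)^2 + D_3/(1+r)^3 + TV/(1+r)^3
    = 2481.83303 + 2598.94312 + 2721.57927 + 35729.45098 = 43531.80640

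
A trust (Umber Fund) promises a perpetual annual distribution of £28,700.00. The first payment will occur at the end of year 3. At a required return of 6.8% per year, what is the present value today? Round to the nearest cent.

£370024.50

Value at end of year 2: C / r = £28,700.00 / 0.068 = £422,058.8235
Discount to today: PV = £422,058.8235 / (1 + 0.068)^2 = £422,058.8235 / 1.140624 = £370,024.50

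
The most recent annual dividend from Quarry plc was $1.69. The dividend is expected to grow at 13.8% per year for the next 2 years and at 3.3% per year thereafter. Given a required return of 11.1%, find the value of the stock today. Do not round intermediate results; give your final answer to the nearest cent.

D_1 = 1.92322
D_2 = 2.18862
Terminal value at year 2: TV = D_2×(1+g_2)/(r−g_2) = 2.26085/0.078 = 28.98524
P_0 = D_1/(1+r)^1 + D_2/(1+r)^2 + TV/(1+r)^2
    = 1.73107 + 1.77314 + 23.48274 = 26.98695

$26.99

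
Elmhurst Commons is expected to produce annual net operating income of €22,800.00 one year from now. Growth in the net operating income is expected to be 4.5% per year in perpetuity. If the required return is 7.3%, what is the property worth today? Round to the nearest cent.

Growing perpetuity: P = D₁ / (r − g) = €22,800.0000 / (0.073 − 0.045) = €814,285.71

€814285.71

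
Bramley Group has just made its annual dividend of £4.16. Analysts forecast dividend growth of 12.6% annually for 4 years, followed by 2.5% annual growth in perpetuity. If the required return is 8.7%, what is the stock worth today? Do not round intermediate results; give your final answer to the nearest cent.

D_1 = 4.68416
D_2 = 5.27436
D_3 = 5.93893
D_4 = 6.68724
Terminal value at year 4: TV = D_4×(1+g_2)/(r−g_2) = 6.85442/0.062 = 110.55517
P_0 = D_1/(1+r)^1 + D_2/(1+r)^2 + D_3/(1+r)^3 + D_4/(1+r)^4 + TV/(1+r)^4
    = 4.30925 + 4.46386 + 4.62402 + 4.78993 + 79.18828 = 97.37534

£97.38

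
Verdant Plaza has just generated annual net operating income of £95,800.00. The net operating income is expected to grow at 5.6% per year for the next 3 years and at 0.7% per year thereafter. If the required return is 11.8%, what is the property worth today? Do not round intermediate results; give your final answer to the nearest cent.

£989069.09

D_1 = 101164.80000
D_2 = 106830.02880
D_3 = 112812.51041
Terminal value at year 3: TV = D_3×(1+g_2)/(r−g_2) = 113602.19799/0.111 = 1023443.22510
P_0 = D_1/(1+r)^1 + D_2/(1+r)^2 + D_3/(1+r)^3 + TV/(1+r)^3
    = 90487.29875 + 85469.21957 + 80729.42385 + 732383.15150 = 989069.09367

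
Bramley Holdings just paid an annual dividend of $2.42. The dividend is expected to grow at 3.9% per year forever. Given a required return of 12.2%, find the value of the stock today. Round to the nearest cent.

D₁ = D₀ × (1 + g) = $2.42 × 1.039 = $2.5144
Growing perpetuity: P = D₁ / (r − g) = $2.5144 / (0.122 − 0.039) = $30.29

$30.29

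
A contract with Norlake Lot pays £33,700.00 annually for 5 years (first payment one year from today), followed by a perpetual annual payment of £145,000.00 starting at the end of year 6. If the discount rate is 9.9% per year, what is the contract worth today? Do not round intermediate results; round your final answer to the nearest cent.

PV of 5-year annuity: £33,700.00 × [1 − (1+0.099)^−5] / 0.099 = 128076.54144
Perpetuity value at year 5: £145,000.00 / 0.099 = 1464646.46465
PV of perpetuity: 1464646.46465 / (1+0.099)^5 = 913575.29226
Total PV = 128076.54144 + 913575.29226 = 1041651.83370

£1041651.83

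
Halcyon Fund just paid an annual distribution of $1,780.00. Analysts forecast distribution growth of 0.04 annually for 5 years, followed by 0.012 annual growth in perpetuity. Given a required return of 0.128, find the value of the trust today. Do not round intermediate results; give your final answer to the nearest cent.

$17367.20

D_1 = 1851.20000
D_2 = 1925.24800
D_3 = 2002.25792
D_4 = 2082.34824
D_5 = 2165.64217
Terminal value at year 5: TV = D_5×(1+g_2)/(r−g_2) = 2191.62987/0.116 = 18893.36097
P_0 = D_1/(1+r)^1 + D_2/(1+r)^2 + D_3/(1+r)^3 + D_4/(1+r)^4 + D_5/(1+r)^5 + TV/(1+r)^5
    = 1641.13475 + 1513.10296 + 1395.05947 + 1286.22504 + 1185.88124 + 10345.79155 = 17367.19502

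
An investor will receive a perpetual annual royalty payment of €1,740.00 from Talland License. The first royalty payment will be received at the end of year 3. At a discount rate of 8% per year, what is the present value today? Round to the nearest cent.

Value at end of year 2: C / r = €1,740.00 / 0.08 = €21,750.0000
Discount to today: PV = €21,750.0000 / (1 + 0.08)^2 = €21,750.0000 / 1.166400 = €18,647.12

€18647.12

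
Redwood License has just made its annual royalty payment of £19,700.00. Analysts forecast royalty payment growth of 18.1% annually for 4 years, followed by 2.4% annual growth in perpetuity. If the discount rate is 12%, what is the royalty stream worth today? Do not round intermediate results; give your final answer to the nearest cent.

D_1 = 23265.70000
D_2 = 27476.79170
D_3 = 32450.09100
D_4 = 38323.55747
Terminal value at year 4: TV = D_4×(1+g_2)/(r−g_2) = 39243.32285/0.096 = 408784.61300
P_0 = D_1/(1+r)^1 + D_2/(1+r)^2 + D_3/(1+r)^3 + D_4/(1+r)^4 + TV/(1+r)^4
    = 20772.94643 + 21904.33012 + 23097.33381 + 24355.31360 + 259790.01173 = 349919.93569

£349919.94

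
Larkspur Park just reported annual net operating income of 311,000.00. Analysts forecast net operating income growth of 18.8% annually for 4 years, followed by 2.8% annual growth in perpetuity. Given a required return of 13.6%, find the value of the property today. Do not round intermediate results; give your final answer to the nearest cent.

D_1 = 369468.00000
D_2 = 438927.98400
D_3 = 521446.44499
D_4 = 619478.37665
Terminal value at year 4: TV = D_4×(1+g_2)/(r−g_2) = 636823.77120/0.108 = 5896516.39997
P_0 = D_1/(1+r)^1 + D_2/(1+r)^2 + D_3/(1+r)^3 + D_4/(1+r)^4 + TV/(1+r)^4
    = 325235.91549 + 340123.47500 + 355692.50731 + 371974.20659 + 3540643.37384 = 4933669.47824

4933669.48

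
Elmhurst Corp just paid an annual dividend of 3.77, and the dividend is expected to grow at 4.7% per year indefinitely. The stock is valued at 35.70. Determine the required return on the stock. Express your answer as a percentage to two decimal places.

15.76%

D₁ = 3.77 × 1.047 = 3.9472
P = D₁/(r − g) ⇒ r = D₁/P + g = 3.9472/35.70 + 0.047 = 0.110566 + 0.047 = 0.157566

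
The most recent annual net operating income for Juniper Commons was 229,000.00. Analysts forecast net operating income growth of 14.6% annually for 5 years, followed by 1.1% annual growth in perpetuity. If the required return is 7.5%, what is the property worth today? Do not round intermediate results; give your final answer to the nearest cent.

D_1 = 262434.00000
D_2 = 300749.36400
D_3 = 344658.77114
D_4 = 394978.95173
D_5 = 452645.87868
Terminal value at year 5: TV = D_5×(1+g_2)/(r−g_2) = 457624.98335/0.064 = 7150390.36483
P_0 = D_1/(1+r)^1 + D_2/(1+r)^2 + D_3/(1+r)^3 + D_4/(1+r)^4 + D_5/(1+r)^5 + TV/(1+r)^5
    = 244124.65116 + 260248.23277 + 277436.72071 + 295760.44831 + 315294.39419 + 4980666.13330 = 6373530.58044

6373530.58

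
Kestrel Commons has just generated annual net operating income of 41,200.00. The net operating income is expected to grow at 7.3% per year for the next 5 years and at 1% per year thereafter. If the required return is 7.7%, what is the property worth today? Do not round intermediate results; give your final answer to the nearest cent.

D_1 = 44207.60000
D_2 = 47434.75480
D_3 = 50897.49190
D_4 = 54613.00881
D_5 = 58599.75845
Terminal value at year 5: TV = D_5×(1+g_2)/(r−g_2) = 59185.75604/0.067 = 883369.49309
P_0 = D_1/(1+r)^1 + D_2/(1+r)^2 + D_3/(1+r)^3 + D_4/(1+r)^4 + D_5/(1+r)^5 + TV/(1+r)^5
    = 41046.98236 + 40894.53303 + 40742.64990 + 40591.33086 + 40440.57383 + 609626.56073 = 813342.63070

813342.63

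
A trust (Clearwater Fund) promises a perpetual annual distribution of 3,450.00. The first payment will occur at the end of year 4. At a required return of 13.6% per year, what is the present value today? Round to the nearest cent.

17303.95

Value at end of year 3: C / r = 3,450.00 / 0.136 = 25,367.6471
Discount to today: PV = 25,367.6471 / (1 + 0.136)^3 = 25,367.6471 / 1.466003 = 17,303.95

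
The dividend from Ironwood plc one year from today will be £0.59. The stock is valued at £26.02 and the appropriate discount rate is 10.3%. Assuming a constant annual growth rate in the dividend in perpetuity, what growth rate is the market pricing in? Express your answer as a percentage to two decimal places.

P = D₁/(r−g) ⇒ g = r − D₁/P = 0.103 − £0.59/£26.02 = 0.080325

8.03%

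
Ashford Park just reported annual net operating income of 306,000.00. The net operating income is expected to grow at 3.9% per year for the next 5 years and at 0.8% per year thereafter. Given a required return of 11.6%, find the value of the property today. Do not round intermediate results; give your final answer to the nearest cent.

D_1 = 317934.00000
D_2 = 330333.42600
D_3 = 343216.42961
D_4 = 356601.87037
D_5 = 370509.34331
Terminal value at year 5: TV = D_5×(1+g_2)/(r−g_2) = 373473.41806/0.108 = 3458087.20426
P_0 = D_1/(1+r)^1 + D_2/(1+r)^2 + D_3/(1+r)^3 + D_4/(1+r)^4 + D_5/(1+r)^5 + TV/(1+r)^5
    = 284887.09677 + 265230.90820 + 246930.92618 + 229893.57733 + 214031.74449 + 1997629.61521 = 3238603.86818

3238603.87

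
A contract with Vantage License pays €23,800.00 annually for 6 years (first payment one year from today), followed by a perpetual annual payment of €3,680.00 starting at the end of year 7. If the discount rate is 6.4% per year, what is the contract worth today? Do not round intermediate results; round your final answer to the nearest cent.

€155205.27

PV of 6-year annuity: €23,800.00 × [1 − (1+0.064)^−6] / 0.064 = 115575.82082
Perpetuity value at year 6: €3,680.00 / 0.064 = 57500.00000
PV of perpetuity: 57500.00000 / (1+0.064)^6 = 39629.45291
Total PV = 115575.82082 + 39629.45291 = 155205.27374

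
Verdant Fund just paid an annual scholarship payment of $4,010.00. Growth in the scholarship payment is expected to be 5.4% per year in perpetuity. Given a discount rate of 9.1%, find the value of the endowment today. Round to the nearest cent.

D₁ = D₀ × (1 + g) = $4,010.00 × 1.054 = $4,226.5400
Growing perpetuity: P = D₁ / (r − g) = $4,226.5400 / (0.091 − 0.054) = $114,230.81

$114230.81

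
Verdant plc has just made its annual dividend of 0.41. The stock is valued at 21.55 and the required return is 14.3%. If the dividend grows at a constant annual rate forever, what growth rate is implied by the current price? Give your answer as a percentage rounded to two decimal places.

12.17%

P = D₀(1+g)/(r−g) ⇒ P(r−g) = D₀(1+g) ⇒ g(P+D₀) = P·r − D₀
g = (P·r − D₀)/(P + D₀) = (21.55×0.143 − 0.41) / (21.55 + 0.41) = 0.121660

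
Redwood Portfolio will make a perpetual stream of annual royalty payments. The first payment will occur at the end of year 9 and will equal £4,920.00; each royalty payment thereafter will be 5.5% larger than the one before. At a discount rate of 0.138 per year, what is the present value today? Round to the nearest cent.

£21074.09

Value at end of year 8: C₁ / (r − g) = £4,920.00 / (0.138 − 0.055) = £59,277.1084
Discount to today: PV = £59,277.1084 / (1 + 0.138)^8 = £59,277.1084 / 2.812795 = £21,074.09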